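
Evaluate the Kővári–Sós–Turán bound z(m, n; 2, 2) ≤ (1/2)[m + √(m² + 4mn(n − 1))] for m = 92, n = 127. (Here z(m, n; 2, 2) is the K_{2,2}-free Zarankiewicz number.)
z(92, 127; 2, 2) ≤ (1/2)[92 + √(92² + 4·92·127·126)] = (1/2)[92 + √5897200] = 1260.2076

Kővári–Sós–Turán: let r_1, ..., r_92 be the row sums and z = Σ r_i the total number of 1s. Each pair of columns can share at most one row with both entries 1 (else a 2×2 all-ones block appears), so Σ_i C(r_i, 2) ≤ C(127, 2) = 8001. By convexity Σ_i C(r_i, 2) ≥ 92·C(z/92, 2) = z(z − 92)/(2·92), giving z² − 92z − 92·127·126 ≤ 0 and hence z ≤ (1/2)[92 + √(8464 + 4·1472184)] = (1/2)[92 + √5897200] ≈ (1/2)(92 + 2428.4151) = 1260.2076.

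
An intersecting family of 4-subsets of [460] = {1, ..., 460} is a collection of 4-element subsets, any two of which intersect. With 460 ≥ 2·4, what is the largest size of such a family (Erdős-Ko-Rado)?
max |F| = C(459, 3) = 16011909

Erdős-Ko-Rado (1961): when n ≥ 2k, max |F| = C(n−1, k−1). The bound is attained by the star {A : i ∈ A} for any fixed i ∈ [n]. Here C(460−1, 4−1) = C(459, 3) = 16011909.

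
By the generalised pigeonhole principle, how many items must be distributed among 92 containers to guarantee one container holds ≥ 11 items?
n = (11 − 1)·92 + 1 = 921

By the generalised pigeonhole principle, to guarantee some box contains ≥ r objects we need more than (r − 1) · k objects total. Threshold: n = (r − 1) · k + 1. With r = 11 and k = 92: n = 10 · 92 + 1 = 920 + 1 = 921. For n = 920 = 10 · 92, we can put exactly 10 objects in every box, avoiding 11 in any single one — so 921 is tight.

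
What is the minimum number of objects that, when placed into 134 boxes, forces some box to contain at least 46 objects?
n = (46 − 1)·134 + 1 = 6031

By the generalised pigeonhole principle, to guarantee some box contains ≥ r objects we need more than (r − 1) · k objects total. Threshold: n = (r − 1) · k + 1. With r = 46 and k = 134: n = 45 · 134 + 1 = 6030 + 1 = 6031. For n = 6030 = 45 · 134, we can put exactly 45 objects in every box, avoiding 46 in any single one — so 6031 is tight.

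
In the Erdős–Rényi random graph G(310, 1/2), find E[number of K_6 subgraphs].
E[# K_6] = C(310, 6) · (1/2)^C(6, 2) = 1174080931485 / 2^15 ≈ 35830106.551666

For each 6-subset S of vertices (there are C(310, 6) = 1174080931485 such S), let X_S = 1 if S induces a K_6 (all C(6, 2) = 15 edges present). Then P(X_S = 1) = (1/2)^15 = 1/32768. By linearity of expectation, E[# K_6] = C(310, 6) · (1/2)^15 = 1174080931485 / 32768 ≈ 35830106.551666.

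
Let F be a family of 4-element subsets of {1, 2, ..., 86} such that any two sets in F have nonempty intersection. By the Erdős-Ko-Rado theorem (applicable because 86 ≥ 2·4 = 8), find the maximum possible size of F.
max |F| = C(85, 3) = 98770

Erdős-Ko-Rado (1961): when n ≥ 2k, max |F| = C(n−1, k−1). The bound is attained by the star {A : i ∈ A} for any fixed i ∈ [n]. Here C(86−1, 4−1) = C(85, 3) = 98770.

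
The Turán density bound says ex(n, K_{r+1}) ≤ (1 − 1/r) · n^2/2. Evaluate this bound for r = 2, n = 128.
Turán density bound = (1/2) · 128^2/2 = 4096

Turán's theorem: ex(n, K_{r+1}) is achieved by the complete r-partite Turán graph T(n, r) with parts as balanced as possible, and is at most (1 − 1/r) · n^2/2. For r = 2, n = 128: the density bound is (1/2) · 16384/2 = 4096. Since 2 ∣ 128, the Turán graph T(128, 2) has parts of equal size 64, and its edge count e(T(128, 2)) = 4096 attains the density bound exactly.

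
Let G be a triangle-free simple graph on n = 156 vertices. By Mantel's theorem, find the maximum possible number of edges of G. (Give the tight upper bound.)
ex(156, K_3) = ⌊156^2/4⌋ = 6084

Mantel (1907): a triangle-free graph on n vertices has at most ⌊n^2/4⌋ edges, with equality for the complete bipartite graph K_{⌊n/2⌋, ⌈n/2⌉}. For n = 156: ⌊156^2/4⌋ = ⌊24336/4⌋ = 6084. The extremal graph is K_{78, 78}, which has 78·78 = 6084 edges.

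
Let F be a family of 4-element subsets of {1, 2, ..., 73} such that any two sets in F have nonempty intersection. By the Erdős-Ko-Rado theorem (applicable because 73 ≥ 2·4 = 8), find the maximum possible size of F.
max |F| = C(72, 3) = 59640

Erdős-Ko-Rado (1961): when n ≥ 2k, max |F| = C(n−1, k−1). The bound is attained by the star {A : i ∈ A} for any fixed i ∈ [n]. Here C(73−1, 4−1) = C(72, 3) = 59640.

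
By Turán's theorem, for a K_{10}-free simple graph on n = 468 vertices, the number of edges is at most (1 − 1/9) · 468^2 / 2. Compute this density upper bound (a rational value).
Turán density bound = (8/9) · 468^2/2 = 97344

Turán's theorem: ex(n, K_{r+1}) is achieved by the complete r-partite Turán graph T(n, r) with parts as balanced as possible, and is at most (1 − 1/r) · n^2/2. For r = 9, n = 468: the density bound is (8/9) · 219024/2 = 97344. Since 9 ∣ 468, the Turán graph T(468, 9) has parts of equal size 52, and its edge count e(T(468, 9)) = 97344 attains the density bound exactly.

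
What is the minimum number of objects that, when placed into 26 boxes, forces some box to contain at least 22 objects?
n = (22 − 1)·26 + 1 = 547

By the generalised pigeonhole principle, to guarantee some box contains ≥ r objects we need more than (r − 1) · k objects total. Threshold: n = (r − 1) · k + 1. With r = 22 and k = 26: n = 21 · 26 + 1 = 546 + 1 = 547. For n = 546 = 21 · 26, we can put exactly 21 objects in every box, avoiding 22 in any single one — so 547 is tight.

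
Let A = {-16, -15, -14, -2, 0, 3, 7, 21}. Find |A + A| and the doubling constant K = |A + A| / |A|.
K = |A + A| / |A| = 31/8

Enumerate A + A = {a + b : a, b ∈ A}. With |A| = 8, there are |A|^2 = 64 ordered sum pairs; collecting distinct values, A + A = {-32, -31, -30, -29, -28, -18, -17, -16, -15, -14, -13, -12, -11, -9, -8, -7, -4, -2, 0, 1, 3, 5, 6, 7, 10, 14, 19, 21, 24, 28, 42}, so |A + A| = 31. Thus K = 31/8. For comparison, the minimum possible |A + A| over all 8-element sets is 2·8 − 1 = 15 (so min K = 15/8), attained only by arithmetic progressions.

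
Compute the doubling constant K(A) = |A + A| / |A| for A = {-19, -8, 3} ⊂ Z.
K = |A + A| / |A| = 5/3

Enumerate A + A = {a + b : a, b ∈ A}. With |A| = 3, there are |A|^2 = 9 ordered sum pairs; collecting distinct values, A + A = {-38, -27, -16, -5, 6}, so |A + A| = 5. Thus K = 5/3. Here |A + A| = 2|A| − 1 = 5, the minimum possible — so K = 5/3 is minimal, which holds iff A is an arithmetic progression.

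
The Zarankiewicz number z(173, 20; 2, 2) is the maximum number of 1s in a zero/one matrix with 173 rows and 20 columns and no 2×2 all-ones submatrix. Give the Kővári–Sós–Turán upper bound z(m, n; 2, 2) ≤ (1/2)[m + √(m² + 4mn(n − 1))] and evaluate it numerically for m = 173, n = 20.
z(173, 20; 2, 2) ≤ (1/2)[173 + √(173² + 4·173·20·19)] = (1/2)[173 + √292889] = 357.0961

Kővári–Sós–Turán: let r_1, ..., r_173 be the row sums and z = Σ r_i the total number of 1s. Each pair of columns can share at most one row with both entries 1 (else a 2×2 all-ones block appears), so Σ_i C(r_i, 2) ≤ C(20, 2) = 190. By convexity Σ_i C(r_i, 2) ≥ 173·C(z/173, 2) = z(z − 173)/(2·173), giving z² − 173z − 173·20·19 ≤ 0 and hence z ≤ (1/2)[173 + √(29929 + 4·65740)] = (1/2)[173 + √292889] ≈ (1/2)(173 + 541.1922) = 357.0961.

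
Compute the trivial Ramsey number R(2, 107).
R(2, 107) = 107

R(2, k) = k for all k ≥ 2: in a 2-colouring of K_k, either some edge is red (a red K_2) or all edges are blue (a blue K_k). And K_{106} coloured all-blue has no blue K_107, so R(2, 107) > 106. Hence R(2, 107) = 107.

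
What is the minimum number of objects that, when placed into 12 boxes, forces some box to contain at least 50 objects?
n = (50 − 1)·12 + 1 = 589

By the generalised pigeonhole principle, to guarantee some box contains ≥ r objects we need more than (r − 1) · k objects total. Threshold: n = (r − 1) · k + 1. With r = 50 and k = 12: n = 49 · 12 + 1 = 588 + 1 = 589. For n = 588 = 49 · 12, we can put exactly 49 objects in every box, avoiding 50 in any single one — so 589 is tight.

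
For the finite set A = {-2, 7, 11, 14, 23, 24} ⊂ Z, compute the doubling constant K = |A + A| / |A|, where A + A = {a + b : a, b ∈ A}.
K = |A + A| / |A| = 19/6

Enumerate A + A = {a + b : a, b ∈ A}. With |A| = 6, there are |A|^2 = 36 ordered sum pairs; collecting distinct values, A + A = {-4, 5, 9, 12, 14, 18, 21, 22, 25, 28, 30, 31, 34, 35, 37, 38, 46, 47, 48}, so |A + A| = 19. Thus K = 19/6. For comparison, the minimum possible |A + A| over all 6-element sets is 2·6 − 1 = 11 (so min K = 11/6), attained only by arithmetic progressions.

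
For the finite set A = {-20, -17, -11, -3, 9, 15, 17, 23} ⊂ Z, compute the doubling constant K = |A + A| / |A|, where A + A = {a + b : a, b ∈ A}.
K = |A + A| / |A| = 31/8

Enumerate A + A = {a + b : a, b ∈ A}. With |A| = 8, there are |A|^2 = 64 ordered sum pairs; collecting distinct values, A + A = {-40, -37, -34, -31, -28, -23, -22, -20, -14, -11, -8, -6, -5, -3, -2, 0, 3, 4, 6, 12, 14, 18, 20, 24, 26, 30, 32, 34, 38, 40, 46}, so |A + A| = 31. Thus K = 31/8. For comparison, the minimum possible |A + A| over all 8-element sets is 2·8 − 1 = 15 (so min K = 15/8), attained only by arithmetic progressions.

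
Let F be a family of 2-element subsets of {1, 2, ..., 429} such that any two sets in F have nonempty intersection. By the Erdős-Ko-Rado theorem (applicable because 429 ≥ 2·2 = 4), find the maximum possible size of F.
max |F| = C(428, 1) = 428

Erdős-Ko-Rado (1961): when n ≥ 2k, max |F| = C(n−1, k−1). The bound is attained by the star {A : i ∈ A} for any fixed i ∈ [n]. Here C(429−1, 2−1) = C(428, 1) = 428.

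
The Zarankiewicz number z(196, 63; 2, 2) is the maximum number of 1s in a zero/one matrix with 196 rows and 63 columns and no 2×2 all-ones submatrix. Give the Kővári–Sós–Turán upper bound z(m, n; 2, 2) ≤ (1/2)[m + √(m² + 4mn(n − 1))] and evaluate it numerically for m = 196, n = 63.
z(196, 63; 2, 2) ≤ (1/2)[196 + √(196² + 4·196·63·62)] = (1/2)[196 + √3100720] = 978.4431

Kővári–Sós–Turán: let r_1, ..., r_196 be the row sums and z = Σ r_i the total number of 1s. Each pair of columns can share at most one row with both entries 1 (else a 2×2 all-ones block appears), so Σ_i C(r_i, 2) ≤ C(63, 2) = 1953. By convexity Σ_i C(r_i, 2) ≥ 196·C(z/196, 2) = z(z − 196)/(2·196), giving z² − 196z − 196·63·62 ≤ 0 and hence z ≤ (1/2)[196 + √(38416 + 4·765576)] = (1/2)[196 + √3100720] ≈ (1/2)(196 + 1760.8861) = 978.4431.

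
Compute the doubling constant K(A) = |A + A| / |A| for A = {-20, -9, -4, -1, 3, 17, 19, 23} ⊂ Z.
K = |A + A| / |A| = 34/8 = 17/4

Enumerate A + A = {a + b : a, b ∈ A}. With |A| = 8, there are |A|^2 = 64 ordered sum pairs; collecting distinct values, A + A = {-40, -29, -24, -21, -18, -17, -13, -10, -8, -6, -5, -3, -2, -1, 2, 3, 6, 8, 10, 13, 14, 15, 16, 18, 19, 20, 22, 26, 34, 36, 38, 40, 42, 46}, so |A + A| = 34. Thus K = 34/8 = 17/4. For comparison, the minimum possible |A + A| over all 8-element sets is 2·8 − 1 = 15 (so min K = 15/8), attained only by arithmetic progressions.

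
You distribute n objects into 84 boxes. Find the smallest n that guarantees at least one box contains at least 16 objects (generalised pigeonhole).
n = (16 − 1)·84 + 1 = 1261

By the generalised pigeonhole principle, to guarantee some box contains ≥ r objects we need more than (r − 1) · k objects total. Threshold: n = (r − 1) · k + 1. With r = 16 and k = 84: n = 15 · 84 + 1 = 1260 + 1 = 1261. For n = 1260 = 15 · 84, we can put exactly 15 objects in every box, avoiding 16 in any single one — so 1261 is tight.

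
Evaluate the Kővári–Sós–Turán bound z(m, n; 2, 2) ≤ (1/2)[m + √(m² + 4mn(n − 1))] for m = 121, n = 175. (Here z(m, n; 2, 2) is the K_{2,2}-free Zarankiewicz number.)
z(121, 175; 2, 2) ≤ (1/2)[121 + √(121² + 4·121·175·174)] = (1/2)[121 + √14752441] = 1980.9453

Kővári–Sós–Turán: let r_1, ..., r_121 be the row sums and z = Σ r_i the total number of 1s. Each pair of columns can share at most one row with both entries 1 (else a 2×2 all-ones block appears), so Σ_i C(r_i, 2) ≤ C(175, 2) = 15225. By convexity Σ_i C(r_i, 2) ≥ 121·C(z/121, 2) = z(z − 121)/(2·121), giving z² − 121z − 121·175·174 ≤ 0 and hence z ≤ (1/2)[121 + √(14641 + 4·3684450)] = (1/2)[121 + √14752441] ≈ (1/2)(121 + 3840.8907) = 1980.9453.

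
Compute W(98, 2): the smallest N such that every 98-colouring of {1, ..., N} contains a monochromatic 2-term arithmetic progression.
W(98, 2) = 98 + 1 = 99

A 2-term AP is any pair of integers, so a monochromatic 2-AP exists iff some colour is used at least twice. With 98 colours, the colouring i ↦ i on {1, ..., 98} uses each colour once, avoiding any monochromatic pair, so W(98, 2) > 98. For {1, ..., 99}, pigeonhole forces two integers of the same colour, which form a monochromatic 2-AP. Hence W(98, 2) = 99.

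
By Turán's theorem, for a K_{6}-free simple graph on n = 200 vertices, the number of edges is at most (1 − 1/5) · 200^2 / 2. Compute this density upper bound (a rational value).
Turán density bound = (4/5) · 200^2/2 = 16000

Turán's theorem: ex(n, K_{r+1}) is achieved by the complete r-partite Turán graph T(n, r) with parts as balanced as possible, and is at most (1 − 1/r) · n^2/2. For r = 5, n = 200: the density bound is (4/5) · 40000/2 = 16000. Since 5 ∣ 200, the Turán graph T(200, 5) has parts of equal size 40, and its edge count e(T(200, 5)) = 16000 attains the density bound exactly.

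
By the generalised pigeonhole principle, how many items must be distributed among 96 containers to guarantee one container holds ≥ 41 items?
n = (41 − 1)·96 + 1 = 3841

By the generalised pigeonhole principle, to guarantee some box contains ≥ r objects we need more than (r − 1) · k objects total. Threshold: n = (r − 1) · k + 1. With r = 41 and k = 96: n = 40 · 96 + 1 = 3840 + 1 = 3841. For n = 3840 = 40 · 96, we can put exactly 40 objects in every box, avoiding 41 in any single one — so 3841 is tight.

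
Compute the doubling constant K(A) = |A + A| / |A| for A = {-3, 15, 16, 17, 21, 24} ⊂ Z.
K = |A + A| / |A| = 20/6 = 10/3

Enumerate A + A = {a + b : a, b ∈ A}. With |A| = 6, there are |A|^2 = 36 ordered sum pairs; collecting distinct values, A + A = {-6, 12, 13, 14, 18, 21, 30, 31, 32, 33, 34, 36, 37, 38, 39, 40, 41, 42, 45, 48}, so |A + A| = 20. Thus K = 20/6 = 10/3. For comparison, the minimum possible |A + A| over all 6-element sets is 2·6 − 1 = 11 (so min K = 11/6), attained only by arithmetic progressions.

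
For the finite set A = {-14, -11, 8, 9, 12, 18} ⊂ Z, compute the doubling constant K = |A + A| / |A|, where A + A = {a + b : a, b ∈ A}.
K = |A + A| / |A| = 20/6 = 10/3

Enumerate A + A = {a + b : a, b ∈ A}. With |A| = 6, there are |A|^2 = 36 ordered sum pairs; collecting distinct values, A + A = {-28, -25, -22, -6, -5, -3, -2, 1, 4, 7, 16, 17, 18, 20, 21, 24, 26, 27, 30, 36}, so |A + A| = 20. Thus K = 20/6 = 10/3. For comparison, the minimum possible |A + A| over all 6-element sets is 2·6 − 1 = 11 (so min K = 11/6), attained only by arithmetic progressions.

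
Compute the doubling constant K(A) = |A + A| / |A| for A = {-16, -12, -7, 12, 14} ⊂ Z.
K = |A + A| / |A| = 15/5 = 3

Enumerate A + A = {a + b : a, b ∈ A}. With |A| = 5, there are |A|^2 = 25 ordered sum pairs; collecting distinct values, A + A = {-32, -28, -24, -23, -19, -14, -4, -2, 0, 2, 5, 7, 24, 26, 28}, so |A + A| = 15. Thus K = 15/5 = 3. For comparison, the minimum possible |A + A| over all 5-element sets is 2·5 − 1 = 9 (so min K = 9/5), attained only by arithmetic progressions.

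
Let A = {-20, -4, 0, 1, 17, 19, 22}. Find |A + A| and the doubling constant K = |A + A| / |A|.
K = |A + A| / |A| = 25/7

Enumerate A + A = {a + b : a, b ∈ A}. With |A| = 7, there are |A|^2 = 49 ordered sum pairs; collecting distinct values, A + A = {-40, -24, -20, -19, -8, -4, -3, -1, 0, 1, 2, 13, 15, 17, 18, 19, 20, 22, 23, 34, 36, 38, 39, 41, 44}, so |A + A| = 25. Thus K = 25/7. For comparison, the minimum possible |A + A| over all 7-element sets is 2·7 − 1 = 13 (so min K = 13/7), attained only by arithmetic progressions.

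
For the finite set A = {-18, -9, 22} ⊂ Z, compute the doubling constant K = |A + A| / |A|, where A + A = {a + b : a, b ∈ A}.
K = |A + A| / |A| = 6/3 = 2

Enumerate A + A = {a + b : a, b ∈ A}. With |A| = 3, there are |A|^2 = 9 ordered sum pairs; collecting distinct values, A + A = {-36, -27, -18, 4, 13, 44}, so |A + A| = 6. Thus K = 6/3 = 2. For comparison, the minimum possible |A + A| over all 3-element sets is 2·3 − 1 = 5 (so min K = 5/3), attained only by arithmetic progressions.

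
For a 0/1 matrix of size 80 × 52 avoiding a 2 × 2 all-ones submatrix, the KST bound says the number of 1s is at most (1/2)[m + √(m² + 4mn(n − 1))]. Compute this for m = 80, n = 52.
z(80, 52; 2, 2) ≤ (1/2)[80 + √(80² + 4·80·52·51)] = (1/2)[80 + √855040] = 502.3419

Kővári–Sós–Turán: let r_1, ..., r_80 be the row sums and z = Σ r_i the total number of 1s. Each pair of columns can share at most one row with both entries 1 (else a 2×2 all-ones block appears), so Σ_i C(r_i, 2) ≤ C(52, 2) = 1326. By convexity Σ_i C(r_i, 2) ≥ 80·C(z/80, 2) = z(z − 80)/(2·80), giving z² − 80z − 80·52·51 ≤ 0 and hence z ≤ (1/2)[80 + √(6400 + 4·212160)] = (1/2)[80 + √855040] ≈ (1/2)(80 + 924.6837) = 502.3419.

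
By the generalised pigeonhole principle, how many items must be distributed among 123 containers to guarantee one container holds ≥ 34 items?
n = (34 − 1)·123 + 1 = 4060

By the generalised pigeonhole principle, to guarantee some box contains ≥ r objects we need more than (r − 1) · k objects total. Threshold: n = (r − 1) · k + 1. With r = 34 and k = 123: n = 33 · 123 + 1 = 4059 + 1 = 4060. For n = 4059 = 33 · 123, we can put exactly 33 objects in every box, avoiding 34 in any single one — so 4060 is tight.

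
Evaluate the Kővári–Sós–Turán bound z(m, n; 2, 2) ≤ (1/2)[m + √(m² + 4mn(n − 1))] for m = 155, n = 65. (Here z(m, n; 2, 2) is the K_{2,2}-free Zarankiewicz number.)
z(155, 65; 2, 2) ≤ (1/2)[155 + √(155² + 4·155·65·64)] = (1/2)[155 + √2603225] = 884.2256

Kővári–Sós–Turán: let r_1, ..., r_155 be the row sums and z = Σ r_i the total number of 1s. Each pair of columns can share at most one row with both entries 1 (else a 2×2 all-ones block appears), so Σ_i C(r_i, 2) ≤ C(65, 2) = 2080. By convexity Σ_i C(r_i, 2) ≥ 155·C(z/155, 2) = z(z − 155)/(2·155), giving z² − 155z − 155·65·64 ≤ 0 and hence z ≤ (1/2)[155 + √(24025 + 4·644800)] = (1/2)[155 + √2603225] ≈ (1/2)(155 + 1613.4513) = 884.2256.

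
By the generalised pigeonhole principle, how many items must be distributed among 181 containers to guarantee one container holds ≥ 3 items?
n = (3 − 1)·181 + 1 = 363

By the generalised pigeonhole principle, to guarantee some box contains ≥ r objects we need more than (r − 1) · k objects total. Threshold: n = (r − 1) · k + 1. With r = 3 and k = 181: n = 2 · 181 + 1 = 362 + 1 = 363. For n = 362 = 2 · 181, we can put exactly 2 objects in every box, avoiding 3 in any single one — so 363 is tight.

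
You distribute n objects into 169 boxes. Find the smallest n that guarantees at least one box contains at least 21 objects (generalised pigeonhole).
n = (21 − 1)·169 + 1 = 3381

By the generalised pigeonhole principle, to guarantee some box contains ≥ r objects we need more than (r − 1) · k objects total. Threshold: n = (r − 1) · k + 1. With r = 21 and k = 169: n = 20 · 169 + 1 = 3380 + 1 = 3381. For n = 3380 = 20 · 169, we can put exactly 20 objects in every box, avoiding 21 in any single one — so 3381 is tight.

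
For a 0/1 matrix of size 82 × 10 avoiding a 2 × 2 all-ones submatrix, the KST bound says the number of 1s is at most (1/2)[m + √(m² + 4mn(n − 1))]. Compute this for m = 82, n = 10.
z(82, 10; 2, 2) ≤ (1/2)[82 + √(82² + 4·82·10·9)] = (1/2)[82 + √36244] = 136.1893

Kővári–Sós–Turán: let r_1, ..., r_82 be the row sums and z = Σ r_i the total number of 1s. Each pair of columns can share at most one row with both entries 1 (else a 2×2 all-ones block appears), so Σ_i C(r_i, 2) ≤ C(10, 2) = 45. By convexity Σ_i C(r_i, 2) ≥ 82·C(z/82, 2) = z(z − 82)/(2·82), giving z² − 82z − 82·10·9 ≤ 0 and hence z ≤ (1/2)[82 + √(6724 + 4·7380)] = (1/2)[82 + √36244] ≈ (1/2)(82 + 190.3786) = 136.1893.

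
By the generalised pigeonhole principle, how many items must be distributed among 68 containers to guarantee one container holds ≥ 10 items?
n = (10 − 1)·68 + 1 = 613

By the generalised pigeonhole principle, to guarantee some box contains ≥ r objects we need more than (r − 1) · k objects total. Threshold: n = (r − 1) · k + 1. With r = 10 and k = 68: n = 9 · 68 + 1 = 612 + 1 = 613. For n = 612 = 9 · 68, we can put exactly 9 objects in every box, avoiding 10 in any single one — so 613 is tight.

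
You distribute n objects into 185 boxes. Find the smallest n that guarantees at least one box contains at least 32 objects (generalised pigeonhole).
n = (32 − 1)·185 + 1 = 5736

By the generalised pigeonhole principle, to guarantee some box contains ≥ r objects we need more than (r − 1) · k objects total. Threshold: n = (r − 1) · k + 1. With r = 32 and k = 185: n = 31 · 185 + 1 = 5735 + 1 = 5736. For n = 5735 = 31 · 185, we can put exactly 31 objects in every box, avoiding 32 in any single one — so 5736 is tight.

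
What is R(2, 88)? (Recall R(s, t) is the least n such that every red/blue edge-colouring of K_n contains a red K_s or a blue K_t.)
R(2, 88) = 88

R(2, k) = k for all k ≥ 2: in a 2-colouring of K_k, either some edge is red (a red K_2) or all edges are blue (a blue K_k). And K_{87} coloured all-blue has no blue K_88, so R(2, 88) > 87. Hence R(2, 88) = 88.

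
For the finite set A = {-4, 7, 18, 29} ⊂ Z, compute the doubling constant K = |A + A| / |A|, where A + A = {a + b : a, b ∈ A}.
K = |A + A| / |A| = 7/4

Enumerate A + A = {a + b : a, b ∈ A}. With |A| = 4, there are |A|^2 = 16 ordered sum pairs; collecting distinct values, A + A = {-8, 3, 14, 25, 36, 47, 58}, so |A + A| = 7. Thus K = 7/4. Here |A + A| = 2|A| − 1 = 7, the minimum possible — so K = 7/4 is minimal, which holds iff A is an arithmetic progression.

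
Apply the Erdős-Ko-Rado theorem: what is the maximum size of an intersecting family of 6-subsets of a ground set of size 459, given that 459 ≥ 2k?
max |F| = C(458, 5) = 164298093596

The Erdős-Ko-Rado theorem states: for n ≥ 2k, an intersecting family of k-subsets of an n-element set has size at most C(n − 1, k − 1), with equality for 'star' families {A ⊆ [n] : |A| = k, i ∈ A} (fix an element i). For n = 459, k = 6: C(458, 5) = 164298093596.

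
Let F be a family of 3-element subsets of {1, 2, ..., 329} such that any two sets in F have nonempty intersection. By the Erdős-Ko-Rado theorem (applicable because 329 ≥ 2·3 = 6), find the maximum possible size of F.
max |F| = C(328, 2) = 53628

Erdős-Ko-Rado (1961): when n ≥ 2k, max |F| = C(n−1, k−1). The bound is attained by the star {A : i ∈ A} for any fixed i ∈ [n]. Here C(329−1, 3−1) = C(328, 2) = 53628.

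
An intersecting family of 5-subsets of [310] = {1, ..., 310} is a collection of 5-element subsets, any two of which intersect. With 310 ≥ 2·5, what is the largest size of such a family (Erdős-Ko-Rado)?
max |F| = C(309, 4) = 372527001

The Erdős-Ko-Rado theorem states: for n ≥ 2k, an intersecting family of k-subsets of an n-element set has size at most C(n − 1, k − 1), with equality for 'star' families {A ⊆ [n] : |A| = k, i ∈ A} (fix an element i). For n = 310, k = 5: C(309, 4) = 372527001.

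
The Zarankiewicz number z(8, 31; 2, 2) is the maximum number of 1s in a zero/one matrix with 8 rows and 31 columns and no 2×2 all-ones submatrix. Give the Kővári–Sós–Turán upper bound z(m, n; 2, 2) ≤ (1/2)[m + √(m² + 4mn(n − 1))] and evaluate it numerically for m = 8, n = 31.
z(8, 31; 2, 2) ≤ (1/2)[8 + √(8² + 4·8·31·30)] = (1/2)[8 + √29824] = 90.3481

Kővári–Sós–Turán: let r_1, ..., r_8 be the row sums and z = Σ r_i the total number of 1s. Each pair of columns can share at most one row with both entries 1 (else a 2×2 all-ones block appears), so Σ_i C(r_i, 2) ≤ C(31, 2) = 465. By convexity Σ_i C(r_i, 2) ≥ 8·C(z/8, 2) = z(z − 8)/(2·8), giving z² − 8z − 8·31·30 ≤ 0 and hence z ≤ (1/2)[8 + √(64 + 4·7440)] = (1/2)[8 + √29824] ≈ (1/2)(8 + 172.6963) = 90.3481.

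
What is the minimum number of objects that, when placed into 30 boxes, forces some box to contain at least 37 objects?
n = (37 − 1)·30 + 1 = 1081

By the generalised pigeonhole principle, to guarantee some box contains ≥ r objects we need more than (r − 1) · k objects total. Threshold: n = (r − 1) · k + 1. With r = 37 and k = 30: n = 36 · 30 + 1 = 1080 + 1 = 1081. For n = 1080 = 36 · 30, we can put exactly 36 objects in every box, avoiding 37 in any single one — so 1081 is tight.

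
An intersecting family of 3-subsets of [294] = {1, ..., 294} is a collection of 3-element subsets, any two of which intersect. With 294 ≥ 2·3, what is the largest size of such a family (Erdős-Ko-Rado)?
max |F| = C(293, 2) = 42778

Erdős-Ko-Rado (1961): when n ≥ 2k, max |F| = C(n−1, k−1). The bound is attained by the star {A : i ∈ A} for any fixed i ∈ [n]. Here C(294−1, 3−1) = C(293, 2) = 42778.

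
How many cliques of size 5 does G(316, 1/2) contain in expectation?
E[# K_5] = C(316, 5) · (1/2)^C(5, 2) = 25435774728 / 2^10 = 3179471841/128 = 24839623.7578125

For each 5-subset S of vertices (there are C(316, 5) = 25435774728 such S), let X_S = 1 if S induces a K_5 (all C(5, 2) = 10 edges present). Then P(X_S = 1) = (1/2)^10 = 1/1024. By linearity of expectation, E[# K_5] = C(316, 5) · (1/2)^10 = 25435774728 / 1024 = 3179471841/128 = 24839623.7578125.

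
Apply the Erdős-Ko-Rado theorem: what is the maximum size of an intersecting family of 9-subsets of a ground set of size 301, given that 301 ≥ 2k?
max |F| = C(300, 8) = 1481062243936275

Erdős-Ko-Rado (1961): when n ≥ 2k, max |F| = C(n−1, k−1). The bound is attained by the star {A : i ∈ A} for any fixed i ∈ [n]. Here C(301−1, 9−1) = C(300, 8) = 1481062243936275.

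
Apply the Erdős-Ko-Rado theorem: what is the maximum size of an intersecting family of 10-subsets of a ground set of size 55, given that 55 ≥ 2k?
max |F| = C(54, 9) = 5317936260

The Erdős-Ko-Rado theorem states: for n ≥ 2k, an intersecting family of k-subsets of an n-element set has size at most C(n − 1, k − 1), with equality for 'star' families {A ⊆ [n] : |A| = k, i ∈ A} (fix an element i). For n = 55, k = 10: C(54, 9) = 5317936260.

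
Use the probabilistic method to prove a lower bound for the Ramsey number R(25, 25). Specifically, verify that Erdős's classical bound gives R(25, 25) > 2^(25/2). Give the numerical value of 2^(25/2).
2^(25/2) = 5792.6188; so R(25, 25) > 5792.6188

Colour each edge of K_n uniformly at random with red/blue. The expected number of monochromatic K_25 is C(n, 25) · 2 · 2^(−C(25,2)). If C(n, 25) · 2^(1 − C(25,2)) < 1, then with positive probability no monochromatic K_25 exists, so R(25, 25) > n. The standard estimate C(n, 25) ≤ n^25/25! shows this inequality holds whenever n ≤ 2^(25/2) (since 25! · 2^(C(25,2) − 1) > 2^(25^2/2) ≥ n^25). Hence R(25, 25) > 2^(25/2) = 5792.6188.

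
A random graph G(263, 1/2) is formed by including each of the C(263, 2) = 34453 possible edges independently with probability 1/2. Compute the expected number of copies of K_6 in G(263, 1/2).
E[# K_6] = C(263, 6) · (1/2)^C(6, 2) = 433968161991 / 2^15 ≈ 13243657.287323

For each 6-subset S of vertices (there are C(263, 6) = 433968161991 such S), let X_S = 1 if S induces a K_6 (all C(6, 2) = 15 edges present). Then P(X_S = 1) = (1/2)^15 = 1/32768. By linearity of expectation, E[# K_6] = C(263, 6) · (1/2)^15 = 433968161991 / 32768 ≈ 13243657.287323.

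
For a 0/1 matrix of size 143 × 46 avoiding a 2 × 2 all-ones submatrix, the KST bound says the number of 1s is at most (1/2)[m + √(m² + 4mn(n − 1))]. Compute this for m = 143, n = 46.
z(143, 46; 2, 2) ≤ (1/2)[143 + √(143² + 4·143·46·45)] = (1/2)[143 + √1204489] = 620.2461

Kővári–Sós–Turán: let r_1, ..., r_143 be the row sums and z = Σ r_i the total number of 1s. Each pair of columns can share at most one row with both entries 1 (else a 2×2 all-ones block appears), so Σ_i C(r_i, 2) ≤ C(46, 2) = 1035. By convexity Σ_i C(r_i, 2) ≥ 143·C(z/143, 2) = z(z − 143)/(2·143), giving z² − 143z − 143·46·45 ≤ 0 and hence z ≤ (1/2)[143 + √(20449 + 4·296010)] = (1/2)[143 + √1204489] ≈ (1/2)(143 + 1097.4921) = 620.2461.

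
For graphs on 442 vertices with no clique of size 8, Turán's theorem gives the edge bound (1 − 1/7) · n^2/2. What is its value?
Turán density bound = (6/7) · 442^2/2 = 586092/7 ≈ 83727.4286

Turán's theorem: ex(n, K_{r+1}) is achieved by the complete r-partite Turán graph T(n, r) with parts as balanced as possible, and is at most (1 − 1/r) · n^2/2. For r = 7, n = 442: the density bound is (6/7) · 195364/2 = 586092/7 ≈ 83727.4286. The integer-valued extremum is e(T(442, 7)) = 83727, which is strictly less than the density bound 586092/7 since 7 ∤ 442 (the parts of T(442, 7) cannot all be equal).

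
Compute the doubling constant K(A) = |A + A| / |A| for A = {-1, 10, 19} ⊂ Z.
K = |A + A| / |A| = 6/3 = 2

Enumerate A + A = {a + b : a, b ∈ A}. With |A| = 3, there are |A|^2 = 9 ordered sum pairs; collecting distinct values, A + A = {-2, 9, 18, 20, 29, 38}, so |A + A| = 6. Thus K = 6/3 = 2. For comparison, the minimum possible |A + A| over all 3-element sets is 2·3 − 1 = 5 (so min K = 5/3), attained only by arithmetic progressions.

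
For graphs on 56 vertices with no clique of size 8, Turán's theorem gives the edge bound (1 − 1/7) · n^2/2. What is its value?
Turán density bound = (6/7) · 56^2/2 = 1344

Turán's theorem: ex(n, K_{r+1}) is achieved by the complete r-partite Turán graph T(n, r) with parts as balanced as possible, and is at most (1 − 1/r) · n^2/2. For r = 7, n = 56: the density bound is (6/7) · 3136/2 = 1344. Since 7 ∣ 56, the Turán graph T(56, 7) has parts of equal size 8, and its edge count e(T(56, 7)) = 1344 attains the density bound exactly.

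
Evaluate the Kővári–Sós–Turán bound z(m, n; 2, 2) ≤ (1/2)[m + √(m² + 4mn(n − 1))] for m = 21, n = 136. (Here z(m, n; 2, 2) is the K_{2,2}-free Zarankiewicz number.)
z(21, 136; 2, 2) ≤ (1/2)[21 + √(21² + 4·21·136·135)] = (1/2)[21 + √1542681] = 631.5236

Kővári–Sós–Turán: let r_1, ..., r_21 be the row sums and z = Σ r_i the total number of 1s. Each pair of columns can share at most one row with both entries 1 (else a 2×2 all-ones block appears), so Σ_i C(r_i, 2) ≤ C(136, 2) = 9180. By convexity Σ_i C(r_i, 2) ≥ 21·C(z/21, 2) = z(z − 21)/(2·21), giving z² − 21z − 21·136·135 ≤ 0 and hence z ≤ (1/2)[21 + √(441 + 4·385560)] = (1/2)[21 + √1542681] ≈ (1/2)(21 + 1242.0471) = 631.5236.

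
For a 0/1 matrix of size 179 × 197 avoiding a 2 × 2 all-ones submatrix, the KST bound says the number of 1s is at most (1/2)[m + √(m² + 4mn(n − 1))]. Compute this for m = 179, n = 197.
z(179, 197; 2, 2) ≤ (1/2)[179 + √(179² + 4·179·197·196)] = (1/2)[179 + √27678233] = 2720.0053

Kővári–Sós–Turán: let r_1, ..., r_179 be the row sums and z = Σ r_i the total number of 1s. Each pair of columns can share at most one row with both entries 1 (else a 2×2 all-ones block appears), so Σ_i C(r_i, 2) ≤ C(197, 2) = 19306. By convexity Σ_i C(r_i, 2) ≥ 179·C(z/179, 2) = z(z − 179)/(2·179), giving z² − 179z − 179·197·196 ≤ 0 and hence z ≤ (1/2)[179 + √(32041 + 4·6911548)] = (1/2)[179 + √27678233] ≈ (1/2)(179 + 5261.0106) = 2720.0053.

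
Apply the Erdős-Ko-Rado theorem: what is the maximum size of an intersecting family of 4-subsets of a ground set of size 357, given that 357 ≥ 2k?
max |F| = C(356, 3) = 7456420

Erdős-Ko-Rado (1961): when n ≥ 2k, max |F| = C(n−1, k−1). The bound is attained by the star {A : i ∈ A} for any fixed i ∈ [n]. Here C(357−1, 4−1) = C(356, 3) = 7456420.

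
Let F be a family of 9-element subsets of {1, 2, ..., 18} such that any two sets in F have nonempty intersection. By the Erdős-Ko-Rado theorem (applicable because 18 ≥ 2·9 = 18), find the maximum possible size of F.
max |F| = C(17, 8) = 24310

The Erdős-Ko-Rado theorem states: for n ≥ 2k, an intersecting family of k-subsets of an n-element set has size at most C(n − 1, k − 1), with equality for 'star' families {A ⊆ [n] : |A| = k, i ∈ A} (fix an element i). For n = 18, k = 9: C(17, 8) = 24310.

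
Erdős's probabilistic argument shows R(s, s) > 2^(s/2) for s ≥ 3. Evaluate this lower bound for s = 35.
2^(35/2) = 185363.8; so R(35, 35) > 185363.8

Colour each edge of K_n uniformly at random with red/blue. The expected number of monochromatic K_35 is C(n, 35) · 2 · 2^(−C(35,2)). If C(n, 35) · 2^(1 − C(35,2)) < 1, then with positive probability no monochromatic K_35 exists, so R(35, 35) > n. The standard estimate C(n, 35) ≤ n^35/35! shows this inequality holds whenever n ≤ 2^(35/2) (since 35! · 2^(C(35,2) − 1) > 2^(35^2/2) ≥ n^35). Hence R(35, 35) > 2^(35/2) = 185363.8.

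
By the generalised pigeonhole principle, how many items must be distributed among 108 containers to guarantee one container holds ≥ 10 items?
n = (10 − 1)·108 + 1 = 973

By the generalised pigeonhole principle, to guarantee some box contains ≥ r objects we need more than (r − 1) · k objects total. Threshold: n = (r − 1) · k + 1. With r = 10 and k = 108: n = 9 · 108 + 1 = 972 + 1 = 973. For n = 972 = 9 · 108, we can put exactly 9 objects in every box, avoiding 10 in any single one — so 973 is tight.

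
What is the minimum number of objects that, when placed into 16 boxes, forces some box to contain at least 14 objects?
n = (14 − 1)·16 + 1 = 209

By the generalised pigeonhole principle, to guarantee some box contains ≥ r objects we need more than (r − 1) · k objects total. Threshold: n = (r − 1) · k + 1. With r = 14 and k = 16: n = 13 · 16 + 1 = 208 + 1 = 209. For n = 208 = 13 · 16, we can put exactly 13 objects in every box, avoiding 14 in any single one — so 209 is tight.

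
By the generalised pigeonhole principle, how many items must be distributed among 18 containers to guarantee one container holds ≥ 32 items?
n = (32 − 1)·18 + 1 = 559

By the generalised pigeonhole principle, to guarantee some box contains ≥ r objects we need more than (r − 1) · k objects total. Threshold: n = (r − 1) · k + 1. With r = 32 and k = 18: n = 31 · 18 + 1 = 558 + 1 = 559. For n = 558 = 31 · 18, we can put exactly 31 objects in every box, avoiding 32 in any single one — so 559 is tight.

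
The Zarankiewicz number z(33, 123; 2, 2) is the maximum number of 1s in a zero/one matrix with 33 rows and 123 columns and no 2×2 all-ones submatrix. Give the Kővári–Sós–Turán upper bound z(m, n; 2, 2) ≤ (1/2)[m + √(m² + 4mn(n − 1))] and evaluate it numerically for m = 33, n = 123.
z(33, 123; 2, 2) ≤ (1/2)[33 + √(33² + 4·33·123·122)] = (1/2)[33 + √1981881] = 720.3965

Kővári–Sós–Turán: let r_1, ..., r_33 be the row sums and z = Σ r_i the total number of 1s. Each pair of columns can share at most one row with both entries 1 (else a 2×2 all-ones block appears), so Σ_i C(r_i, 2) ≤ C(123, 2) = 7503. By convexity Σ_i C(r_i, 2) ≥ 33·C(z/33, 2) = z(z − 33)/(2·33), giving z² − 33z − 33·123·122 ≤ 0 and hence z ≤ (1/2)[33 + √(1089 + 4·495198)] = (1/2)[33 + √1981881] ≈ (1/2)(33 + 1407.793) = 720.3965.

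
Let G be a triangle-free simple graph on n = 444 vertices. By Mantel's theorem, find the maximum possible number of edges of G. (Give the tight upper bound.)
ex(444, K_3) = ⌊444^2/4⌋ = 49284

Mantel (1907): a triangle-free graph on n vertices has at most ⌊n^2/4⌋ edges, with equality for the complete bipartite graph K_{⌊n/2⌋, ⌈n/2⌉}. For n = 444: ⌊444^2/4⌋ = ⌊197136/4⌋ = 49284. The extremal graph is K_{222, 222}, which has 222·222 = 49284 edges.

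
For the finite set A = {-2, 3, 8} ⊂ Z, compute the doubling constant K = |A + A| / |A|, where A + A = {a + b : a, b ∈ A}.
K = |A + A| / |A| = 5/3

Enumerate A + A = {a + b : a, b ∈ A}. With |A| = 3, there are |A|^2 = 9 ordered sum pairs; collecting distinct values, A + A = {-4, 1, 6, 11, 16}, so |A + A| = 5. Thus K = 5/3. Here |A + A| = 2|A| − 1 = 5, the minimum possible — so K = 5/3 is minimal, which holds iff A is an arithmetic progression.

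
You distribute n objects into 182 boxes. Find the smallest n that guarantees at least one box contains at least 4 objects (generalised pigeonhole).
n = (4 − 1)·182 + 1 = 547

By the generalised pigeonhole principle, to guarantee some box contains ≥ r objects we need more than (r − 1) · k objects total. Threshold: n = (r − 1) · k + 1. With r = 4 and k = 182: n = 3 · 182 + 1 = 546 + 1 = 547. For n = 546 = 3 · 182, we can put exactly 3 objects in every box, avoiding 4 in any single one — so 547 is tight.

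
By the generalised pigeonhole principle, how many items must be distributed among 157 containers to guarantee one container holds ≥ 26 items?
n = (26 − 1)·157 + 1 = 3926

By the generalised pigeonhole principle, to guarantee some box contains ≥ r objects we need more than (r − 1) · k objects total. Threshold: n = (r − 1) · k + 1. With r = 26 and k = 157: n = 25 · 157 + 1 = 3925 + 1 = 3926. For n = 3925 = 25 · 157, we can put exactly 25 objects in every box, avoiding 26 in any single one — so 3926 is tight.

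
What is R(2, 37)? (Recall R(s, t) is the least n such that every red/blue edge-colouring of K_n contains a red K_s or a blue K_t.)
R(2, 37) = 37

R(2, k) = k for all k ≥ 2: in a 2-colouring of K_k, either some edge is red (a red K_2) or all edges are blue (a blue K_k). And K_{36} coloured all-blue has no blue K_37, so R(2, 37) > 36. Hence R(2, 37) = 37.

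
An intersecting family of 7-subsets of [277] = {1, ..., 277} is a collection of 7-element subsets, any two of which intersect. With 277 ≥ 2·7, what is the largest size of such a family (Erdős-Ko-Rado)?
max |F| = C(276, 6) = 581246946280

Erdős-Ko-Rado (1961): when n ≥ 2k, max |F| = C(n−1, k−1). The bound is attained by the star {A : i ∈ A} for any fixed i ∈ [n]. Here C(277−1, 7−1) = C(276, 6) = 581246946280.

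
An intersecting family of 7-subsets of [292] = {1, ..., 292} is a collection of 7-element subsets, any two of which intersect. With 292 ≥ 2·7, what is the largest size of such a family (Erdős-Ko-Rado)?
max |F| = C(291, 6) = 800749637688

Erdős-Ko-Rado (1961): when n ≥ 2k, max |F| = C(n−1, k−1). The bound is attained by the star {A : i ∈ A} for any fixed i ∈ [n]. Here C(292−1, 7−1) = C(291, 6) = 800749637688.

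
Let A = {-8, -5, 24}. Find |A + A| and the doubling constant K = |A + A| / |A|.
K = |A + A| / |A| = 6/3 = 2

Enumerate A + A = {a + b : a, b ∈ A}. With |A| = 3, there are |A|^2 = 9 ordered sum pairs; collecting distinct values, A + A = {-16, -13, -10, 16, 19, 48}, so |A + A| = 6. Thus K = 6/3 = 2. For comparison, the minimum possible |A + A| over all 3-element sets is 2·3 − 1 = 5 (so min K = 5/3), attained only by arithmetic progressions.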